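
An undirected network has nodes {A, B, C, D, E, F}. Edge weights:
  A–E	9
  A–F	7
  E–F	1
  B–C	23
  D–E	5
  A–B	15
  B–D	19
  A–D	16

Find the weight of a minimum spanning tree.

51

Grow the tree from A using Prim:
Step 1: cheapest edge leaving the tree is A–F (7); add F.
Step 2: cheapest edge leaving the tree is E–F (1); add E.
Step 3: cheapest edge leaving the tree is D–E (5); add D.
Step 4: cheapest edge leaving the tree is A–B (15); add B.
Step 5: cheapest edge leaving the tree is B–C (23); add C.
MST edges: A–F, E–F, D–E, A–B, B–C; total weight 7+1+5+15+23 = 51.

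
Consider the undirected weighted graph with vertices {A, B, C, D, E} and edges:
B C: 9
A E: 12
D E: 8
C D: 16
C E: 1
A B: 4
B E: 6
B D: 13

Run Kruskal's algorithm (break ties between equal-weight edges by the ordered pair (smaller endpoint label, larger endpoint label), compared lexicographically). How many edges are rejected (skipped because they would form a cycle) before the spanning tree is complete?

Sort edges by weight, then run Kruskal:
C E (1): add. Components now {A} {B} {C,E} {D}
A B (4): add. Components now {A,B} {C,E} {D}
B E (6): add. Components now {A,B,C,E} {D}
D E (8): add. Components now {A,B,C,D,E}
Edges rejected before the tree was complete: 0.

0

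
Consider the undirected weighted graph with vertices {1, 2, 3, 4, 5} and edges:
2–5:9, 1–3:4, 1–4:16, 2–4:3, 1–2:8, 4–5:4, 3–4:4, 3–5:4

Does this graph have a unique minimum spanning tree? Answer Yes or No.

Sort edges by weight, then run Kruskal:
2–4 (3): add. Components now {1} {2,4} {3} {5}
1–3 (4): add. Components now {1,3} {2,4} {5}
3–4 (4): add. Components now {1,2,3,4} {5}
3–5 (4): add. Components now {1,2,3,4,5}
Non-tree edge 4–5 has weight 4, equal to the heaviest edge on its tree cycle — swapping gives another MST of the same weight. Not unique.

No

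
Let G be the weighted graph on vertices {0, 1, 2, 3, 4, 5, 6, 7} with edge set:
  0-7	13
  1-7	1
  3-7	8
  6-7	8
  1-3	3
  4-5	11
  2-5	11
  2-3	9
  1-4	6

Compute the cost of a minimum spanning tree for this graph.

51

Grow the tree from 1 using Prim:
Step 1: cheapest edge leaving the tree is 1-7 (1); add 7.
Step 2: cheapest edge leaving the tree is 1-3 (3); add 3.
Step 3: cheapest edge leaving the tree is 1-4 (6); add 4.
Step 4: cheapest edge leaving the tree is 6-7 (8); add 6.
Step 5: cheapest edge leaving the tree is 2-3 (9); add 2.
Step 6: cheapest edge leaving the tree is 2-5 (11); add 5.
Step 7: cheapest edge leaving the tree is 0-7 (13); add 0.
MST edges: 1-7, 1-3, 1-4, 6-7, 2-3, 2-5, 0-7; total weight 1+3+6+8+9+11+13 = 51.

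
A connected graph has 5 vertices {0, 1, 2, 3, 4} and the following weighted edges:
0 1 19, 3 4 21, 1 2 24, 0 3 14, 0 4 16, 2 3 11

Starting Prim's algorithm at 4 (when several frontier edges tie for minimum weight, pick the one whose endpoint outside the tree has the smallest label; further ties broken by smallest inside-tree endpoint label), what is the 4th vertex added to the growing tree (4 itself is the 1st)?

Prim, starting at 4.
Step 1: frontier [0 4 16, 3 4 21] → take 0 4 (16); add 0.
Step 2: frontier [0 3 14, 0 1 19, 3 4 21] → take 0 3 (14); add 3.
Step 3: frontier [0 1 19, 2 3 11] → take 2 3 (11); add 2.
Step 4: frontier [0 1 19, 1 2 24] → take 0 1 (19); add 1.
Vertex order: 4, 0, 3, 2, 1. The 4th vertex is 2.

2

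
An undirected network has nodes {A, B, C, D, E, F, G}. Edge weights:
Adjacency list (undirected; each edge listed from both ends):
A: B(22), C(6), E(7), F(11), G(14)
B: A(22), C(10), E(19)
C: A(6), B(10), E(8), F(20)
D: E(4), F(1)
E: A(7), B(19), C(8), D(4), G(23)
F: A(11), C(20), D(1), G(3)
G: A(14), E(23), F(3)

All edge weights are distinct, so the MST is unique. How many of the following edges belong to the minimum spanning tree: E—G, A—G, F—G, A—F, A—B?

Kruskal: consider edges lightest-first.
D—F (1): add — endpoints in different components.
F—G (3): add — endpoints in different components.
D—E (4): add — endpoints in different components.
A—C (6): add — endpoints in different components.
A—E (7): add — endpoints in different components.
C—E (8): skip — C and E already connected.
B—C (10): add — endpoints in different components.
MST edge set: {D—F, F—G, D—E, A—C, A—E, B—C}.
Of the listed edges, {F—G} are in the MST → 1.

1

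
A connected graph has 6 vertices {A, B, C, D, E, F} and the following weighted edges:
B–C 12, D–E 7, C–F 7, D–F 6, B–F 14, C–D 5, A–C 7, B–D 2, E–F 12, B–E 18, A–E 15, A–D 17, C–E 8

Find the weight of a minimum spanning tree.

Kruskal's algorithm — process edges by increasing weight (ties by edge label):
B–D (2): add. Components now {A} {B,D} {C} {E} {F}
C–D (5): add. Components now {A} {B,C,D} {E} {F}
D–F (6): add. Components now {A} {B,C,D,F} {E}
A–C (7): add. Components now {A,B,C,D,F} {E}
C–F (7): skip — C and F already connected.
D–E (7): add. Components now {A,B,C,D,E,F}
MST edges: B–D, C–D, D–F, A–C, D–E; total weight 2+5+6+7+7 = 27.

27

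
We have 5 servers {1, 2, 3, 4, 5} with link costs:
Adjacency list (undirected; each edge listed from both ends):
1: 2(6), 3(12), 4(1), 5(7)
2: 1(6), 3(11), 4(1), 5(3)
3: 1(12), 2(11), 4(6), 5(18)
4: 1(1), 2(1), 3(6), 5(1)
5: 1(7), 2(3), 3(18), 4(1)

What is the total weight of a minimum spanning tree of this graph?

Kruskal: consider edges lightest-first.
1—4 (1): add. Components now {1,4} {2} {3} {5}
2—4 (1): add. Components now {1,2,4} {3} {5}
4—5 (1): add. Components now {1,2,4,5} {3}
2—5 (3): skip — 2 and 5 already connected.
1—2 (6): skip — 1 and 2 already connected.
3—4 (6): add. Components now {1,2,3,4,5}
MST edges: 1—4, 2—4, 4—5, 3—4; total weight 1+1+1+6 = 9.

9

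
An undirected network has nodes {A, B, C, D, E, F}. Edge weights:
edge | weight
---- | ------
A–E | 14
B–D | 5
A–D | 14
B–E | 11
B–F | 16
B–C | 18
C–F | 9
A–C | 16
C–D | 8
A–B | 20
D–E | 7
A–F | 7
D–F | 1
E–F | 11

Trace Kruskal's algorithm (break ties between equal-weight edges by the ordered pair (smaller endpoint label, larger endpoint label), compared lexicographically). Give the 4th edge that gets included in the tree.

Kruskal's algorithm — process edges by increasing weight (ties by edge label):
D–F (1): add. Components now {A} {B} {C} {D,F} {E}
B–D (5): add. Components now {A} {B,D,F} {C} {E}
A–F (7): add. Components now {A,B,D,F} {C} {E}
D–E (7): add. Components now {A,B,D,E,F} {C}
C–D (8): add. Components now {A,B,C,D,E,F}
The 4th edge added is D–E.

D-E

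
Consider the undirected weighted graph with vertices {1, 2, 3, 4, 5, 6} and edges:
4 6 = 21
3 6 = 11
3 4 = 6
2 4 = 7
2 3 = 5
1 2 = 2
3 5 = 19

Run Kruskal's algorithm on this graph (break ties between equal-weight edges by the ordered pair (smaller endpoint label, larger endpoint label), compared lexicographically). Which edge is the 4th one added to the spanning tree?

Sort edges by weight, then run Kruskal:
1 2 (2): add — endpoints in different components.
2 3 (5): add — endpoints in different components.
3 4 (6): add — endpoints in different components.
2 4 (7): skip — 2 and 4 already connected.
3 6 (11): add — endpoints in different components.
3 5 (19): add — endpoints in different components.
The 4th edge added is 3 6.

3-6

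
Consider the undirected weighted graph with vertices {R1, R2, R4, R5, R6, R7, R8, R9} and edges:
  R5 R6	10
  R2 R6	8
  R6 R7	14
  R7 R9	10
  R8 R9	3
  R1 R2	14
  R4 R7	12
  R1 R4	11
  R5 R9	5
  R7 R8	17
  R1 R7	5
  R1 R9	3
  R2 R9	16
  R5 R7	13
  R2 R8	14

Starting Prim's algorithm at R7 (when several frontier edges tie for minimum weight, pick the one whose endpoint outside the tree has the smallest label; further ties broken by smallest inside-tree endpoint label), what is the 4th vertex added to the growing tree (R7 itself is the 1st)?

R8

Prim's algorithm from R7:
Step 1: cheapest edge leaving the tree is R1 R7 (5); add R1.
Step 2: cheapest edge leaving the tree is R1 R9 (3); add R9.
Step 3: cheapest edge leaving the tree is R8 R9 (3); add R8.
Step 4: cheapest edge leaving the tree is R5 R9 (5); add R5.
Step 5: cheapest edge leaving the tree is R5 R6 (10); add R6.
Step 6: cheapest edge leaving the tree is R2 R6 (8); add R2.
Step 7: cheapest edge leaving the tree is R1 R4 (11); add R4.
Vertex order: R7, R1, R9, R8, R5, R6, R2, R4. The 4th vertex is R8.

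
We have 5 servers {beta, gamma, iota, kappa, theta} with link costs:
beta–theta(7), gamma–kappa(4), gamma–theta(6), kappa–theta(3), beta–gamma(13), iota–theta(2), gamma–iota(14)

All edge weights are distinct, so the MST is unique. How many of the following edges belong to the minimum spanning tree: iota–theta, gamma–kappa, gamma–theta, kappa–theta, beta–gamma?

Sort edges by weight, then run Kruskal:
iota–theta (2): add — endpoints in different components.
kappa–theta (3): add — endpoints in different components.
gamma–kappa (4): add — endpoints in different components.
gamma–theta (6): skip — theta and gamma already connected.
beta–theta (7): add — endpoints in different components.
MST edge set: {iota–theta, kappa–theta, gamma–kappa, beta–theta}.
Of the listed edges, {iota–theta, gamma–kappa, kappa–theta} are in the MST → 3.

3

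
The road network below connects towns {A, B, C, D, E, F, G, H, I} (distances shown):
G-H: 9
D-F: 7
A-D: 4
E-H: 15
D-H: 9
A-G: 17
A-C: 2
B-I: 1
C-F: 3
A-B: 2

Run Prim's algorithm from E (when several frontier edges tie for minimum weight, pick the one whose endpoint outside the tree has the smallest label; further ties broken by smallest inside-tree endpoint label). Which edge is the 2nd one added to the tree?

D-H

Grow the tree from E using Prim:
Step 1: frontier [E-H 15] → take E-H (15); add H.
Step 2: frontier [D-H 9, G-H 9] → take D-H (9); add D.
Step 3: frontier [A-D 4, D-F 7, G-H 9] → take A-D (4); add A.
Step 4: frontier [A-B 2, A-C 2, A-G 17, D-F 7, G-H 9] → take A-B (2); add B.
Step 5: frontier [A-C 2, A-G 17, B-I 1, D-F 7, G-H 9] → take B-I (1); add I.
Step 6: frontier [A-C 2, A-G 17, D-F 7, G-H 9] → take A-C (2); add C.
Step 7: frontier [A-G 17, C-F 3, D-F 7, G-H 9] → take C-F (3); add F.
Step 8: frontier [A-G 17, G-H 9] → take G-H (9); add G.
The 2nd edge added is D-H.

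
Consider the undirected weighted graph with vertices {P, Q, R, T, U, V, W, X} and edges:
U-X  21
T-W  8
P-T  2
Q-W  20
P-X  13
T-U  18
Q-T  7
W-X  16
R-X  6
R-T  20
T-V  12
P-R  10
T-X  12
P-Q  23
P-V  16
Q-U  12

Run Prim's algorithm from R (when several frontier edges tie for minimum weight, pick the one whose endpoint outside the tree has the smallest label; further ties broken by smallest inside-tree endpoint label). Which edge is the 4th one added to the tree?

Q-T

Prim, starting at R.
Step 1: cheapest edge leaving the tree is R-X (6); add X.
Step 2: cheapest edge leaving the tree is P-R (10); add P.
Step 3: cheapest edge leaving the tree is P-T (2); add T.
Step 4: cheapest edge leaving the tree is Q-T (7); add Q.
Step 5: cheapest edge leaving the tree is T-W (8); add W.
Step 6: cheapest edge leaving the tree is Q-U (12); add U.
Step 7: cheapest edge leaving the tree is T-V (12); add V.
The 4th edge added is Q-T.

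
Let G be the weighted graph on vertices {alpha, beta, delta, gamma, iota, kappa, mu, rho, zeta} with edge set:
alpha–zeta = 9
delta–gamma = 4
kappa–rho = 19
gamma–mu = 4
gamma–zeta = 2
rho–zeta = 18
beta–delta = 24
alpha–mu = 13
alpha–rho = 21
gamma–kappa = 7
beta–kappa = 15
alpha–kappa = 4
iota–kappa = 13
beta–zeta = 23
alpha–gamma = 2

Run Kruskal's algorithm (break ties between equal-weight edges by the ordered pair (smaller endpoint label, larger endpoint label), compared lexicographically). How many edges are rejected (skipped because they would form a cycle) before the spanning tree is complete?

Sort edges by weight, then run Kruskal:
alpha–gamma (2): add — endpoints in different components.
gamma–zeta (2): add — endpoints in different components.
alpha–kappa (4): add — endpoints in different components.
delta–gamma (4): add — endpoints in different components.
gamma–mu (4): add — endpoints in different components.
gamma–kappa (7): skip — gamma and kappa already connected.
alpha–zeta (9): skip — alpha and zeta already connected.
alpha–mu (13): skip — mu and alpha already connected.
iota–kappa (13): add — endpoints in different components.
beta–kappa (15): add — endpoints in different components.
rho–zeta (18): add — endpoints in different components.
Edges rejected before the tree was complete: 3.

3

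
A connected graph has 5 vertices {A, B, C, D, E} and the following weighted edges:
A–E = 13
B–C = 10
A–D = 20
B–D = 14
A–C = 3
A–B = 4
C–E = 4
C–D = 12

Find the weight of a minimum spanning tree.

23

Prim's algorithm from C:
Step 1: cheapest edge leaving the tree is A–C (3); add A.
Step 2: cheapest edge leaving the tree is A–B (4); add B.
Step 3: cheapest edge leaving the tree is C–E (4); add E.
Step 4: cheapest edge leaving the tree is C–D (12); add D.
MST edges: A–C, A–B, C–E, C–D; total weight 3+4+4+12 = 23.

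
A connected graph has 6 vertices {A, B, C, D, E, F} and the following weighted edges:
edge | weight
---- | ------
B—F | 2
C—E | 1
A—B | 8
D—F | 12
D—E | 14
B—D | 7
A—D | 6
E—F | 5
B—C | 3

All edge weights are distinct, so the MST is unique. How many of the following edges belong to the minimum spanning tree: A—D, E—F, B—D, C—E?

3

Kruskal: consider edges lightest-first.
C—E (1): add. Components now {A} {B} {C,E} {D} {F}
B—F (2): add. Components now {A} {B,F} {C,E} {D}
B—C (3): add. Components now {A} {B,C,E,F} {D}
E—F (5): skip — E and F already connected.
A—D (6): add. Components now {A,D} {B,C,E,F}
B—D (7): add. Components now {A,B,C,D,E,F}
MST edge set: {C—E, B—F, B—C, A—D, B—D}.
Of the listed edges, {A—D, B—D, C—E} are in the MST → 3.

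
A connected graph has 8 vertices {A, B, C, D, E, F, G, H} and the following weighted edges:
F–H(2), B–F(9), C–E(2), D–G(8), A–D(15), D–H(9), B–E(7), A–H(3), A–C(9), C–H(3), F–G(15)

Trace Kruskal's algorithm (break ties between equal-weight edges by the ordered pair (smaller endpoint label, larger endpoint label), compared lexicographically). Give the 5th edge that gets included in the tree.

B-E

Kruskal's algorithm — process edges by increasing weight (ties by edge label):
C–E (2): add — endpoints in different components.
F–H (2): add — endpoints in different components.
A–H (3): add — endpoints in different components.
C–H (3): add — endpoints in different components.
B–E (7): add — endpoints in different components.
D–G (8): add — endpoints in different components.
A–C (9): skip — A and C already connected.
B–F (9): skip — B and F already connected.
D–H (9): add — endpoints in different components.
The 5th edge added is B–E.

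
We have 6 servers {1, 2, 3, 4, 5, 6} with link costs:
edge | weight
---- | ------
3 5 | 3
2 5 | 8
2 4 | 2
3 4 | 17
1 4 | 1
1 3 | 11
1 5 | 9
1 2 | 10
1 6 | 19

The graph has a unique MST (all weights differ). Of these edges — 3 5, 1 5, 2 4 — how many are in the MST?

2

Kruskal's algorithm — process edges by increasing weight (ties by edge label):
1 4 (1): add — endpoints in different components.
2 4 (2): add — endpoints in different components.
3 5 (3): add — endpoints in different components.
2 5 (8): add — endpoints in different components.
1 5 (9): skip — 1 and 5 already connected.
1 2 (10): skip — 1 and 2 already connected.
1 3 (11): skip — 1 and 3 already connected.
3 4 (17): skip — 3 and 4 already connected.
1 6 (19): add — endpoints in different components.
MST edge set: {1 4, 2 4, 3 5, 2 5, 1 6}.
Of the listed edges, {3 5, 2 4} are in the MST → 2.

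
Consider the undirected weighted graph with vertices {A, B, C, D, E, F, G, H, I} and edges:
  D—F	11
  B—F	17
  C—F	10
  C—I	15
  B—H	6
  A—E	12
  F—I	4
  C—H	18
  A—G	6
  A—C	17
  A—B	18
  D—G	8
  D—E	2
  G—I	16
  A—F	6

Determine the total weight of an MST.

Grow the tree from D using Prim:
Step 1: cheapest edge leaving the tree is D—E (2); add E.
Step 2: cheapest edge leaving the tree is D—G (8); add G.
Step 3: cheapest edge leaving the tree is A—G (6); add A.
Step 4: cheapest edge leaving the tree is A—F (6); add F.
Step 5: cheapest edge leaving the tree is F—I (4); add I.
Step 6: cheapest edge leaving the tree is C—F (10); add C.
Step 7: cheapest edge leaving the tree is B—F (17); add B.
Step 8: cheapest edge leaving the tree is B—H (6); add H.
MST edges: D—E, D—G, A—G, A—F, F—I, C—F, B—F, B—H; total weight 2+8+6+6+4+10+17+6 = 59.

59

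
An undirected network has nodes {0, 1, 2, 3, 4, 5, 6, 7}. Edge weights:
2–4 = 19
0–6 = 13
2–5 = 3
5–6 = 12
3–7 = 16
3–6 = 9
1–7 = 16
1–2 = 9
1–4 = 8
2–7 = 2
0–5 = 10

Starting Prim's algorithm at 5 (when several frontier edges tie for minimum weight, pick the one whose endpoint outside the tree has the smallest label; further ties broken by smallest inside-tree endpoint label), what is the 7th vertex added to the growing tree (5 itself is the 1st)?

6

Prim's algorithm from 5:
Step 1: cheapest edge leaving the tree is 2–5 (3); add 2.
Step 2: cheapest edge leaving the tree is 2–7 (2); add 7.
Step 3: cheapest edge leaving the tree is 1–2 (9); add 1.
Step 4: cheapest edge leaving the tree is 1–4 (8); add 4.
Step 5: cheapest edge leaving the tree is 0–5 (10); add 0.
Step 6: cheapest edge leaving the tree is 5–6 (12); add 6.
Step 7: cheapest edge leaving the tree is 3–6 (9); add 3.
Vertex order: 5, 2, 7, 1, 4, 0, 6, 3. The 7th vertex is 6.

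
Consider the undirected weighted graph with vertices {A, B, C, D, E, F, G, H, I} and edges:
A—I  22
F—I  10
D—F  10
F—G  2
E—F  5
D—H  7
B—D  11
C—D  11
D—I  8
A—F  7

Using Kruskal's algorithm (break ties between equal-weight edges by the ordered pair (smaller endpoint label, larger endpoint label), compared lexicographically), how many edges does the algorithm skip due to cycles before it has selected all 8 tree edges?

1

Kruskal: consider edges lightest-first.
F—G (2): add — endpoints in different components.
E—F (5): add — endpoints in different components.
A—F (7): add — endpoints in different components.
D—H (7): add — endpoints in different components.
D—I (8): add — endpoints in different components.
D—F (10): add — endpoints in different components.
F—I (10): skip — F and I already connected.
B—D (11): add — endpoints in different components.
C—D (11): add — endpoints in different components.
Edges rejected before the tree was complete: 1.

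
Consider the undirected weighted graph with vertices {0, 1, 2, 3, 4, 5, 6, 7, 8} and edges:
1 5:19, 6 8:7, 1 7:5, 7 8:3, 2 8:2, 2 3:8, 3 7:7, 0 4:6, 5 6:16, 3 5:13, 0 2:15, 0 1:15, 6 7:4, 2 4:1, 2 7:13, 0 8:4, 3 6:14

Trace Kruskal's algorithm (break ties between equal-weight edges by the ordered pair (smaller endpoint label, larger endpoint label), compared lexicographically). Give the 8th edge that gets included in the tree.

Sort edges by weight, then run Kruskal:
2 4 (1): add — endpoints in different components.
2 8 (2): add — endpoints in different components.
7 8 (3): add — endpoints in different components.
0 8 (4): add — endpoints in different components.
6 7 (4): add — endpoints in different components.
1 7 (5): add — endpoints in different components.
0 4 (6): skip — 0 and 4 already connected.
3 7 (7): add — endpoints in different components.
6 8 (7): skip — 6 and 8 already connected.
2 3 (8): skip — 2 and 3 already connected.
2 7 (13): skip — 2 and 7 already connected.
3 5 (13): add — endpoints in different components.
The 8th edge added is 3 5.

3-5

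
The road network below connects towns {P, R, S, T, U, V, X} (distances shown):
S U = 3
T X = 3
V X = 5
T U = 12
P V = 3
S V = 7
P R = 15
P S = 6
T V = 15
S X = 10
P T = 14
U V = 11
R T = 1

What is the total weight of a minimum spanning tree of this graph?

21

Grow the tree from S using Prim:
Step 1: cheapest edge leaving the tree is S U (3); add U.
Step 2: cheapest edge leaving the tree is P S (6); add P.
Step 3: cheapest edge leaving the tree is P V (3); add V.
Step 4: cheapest edge leaving the tree is V X (5); add X.
Step 5: cheapest edge leaving the tree is T X (3); add T.
Step 6: cheapest edge leaving the tree is R T (1); add R.
MST edges: S U, P S, P V, V X, T X, R T; total weight 3+6+3+5+3+1 = 21.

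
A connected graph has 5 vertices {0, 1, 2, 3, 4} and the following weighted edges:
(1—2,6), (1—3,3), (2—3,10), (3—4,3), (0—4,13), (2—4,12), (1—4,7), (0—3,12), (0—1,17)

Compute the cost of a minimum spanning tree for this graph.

24

Kruskal's algorithm — process edges by increasing weight (ties by edge label):
1—3 (3): add. Components now {0} {1,3} {2} {4}
3—4 (3): add. Components now {0} {1,3,4} {2}
1—2 (6): add. Components now {0} {1,2,3,4}
1—4 (7): skip — 1 and 4 already connected.
2—3 (10): skip — 2 and 3 already connected.
0—3 (12): add. Components now {0,1,2,3,4}
MST edges: 1—3, 3—4, 1—2, 0—3; total weight 3+3+6+12 = 24.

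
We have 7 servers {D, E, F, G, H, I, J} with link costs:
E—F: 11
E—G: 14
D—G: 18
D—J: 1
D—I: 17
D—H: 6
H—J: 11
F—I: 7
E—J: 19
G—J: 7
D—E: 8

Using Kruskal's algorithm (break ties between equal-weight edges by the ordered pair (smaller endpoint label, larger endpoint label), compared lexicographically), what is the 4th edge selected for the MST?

Kruskal: consider edges lightest-first.
D—J (1): add — endpoints in different components.
D—H (6): add — endpoints in different components.
F—I (7): add — endpoints in different components.
G—J (7): add — endpoints in different components.
D—E (8): add — endpoints in different components.
E—F (11): add — endpoints in different components.
The 4th edge added is G—J.

G-J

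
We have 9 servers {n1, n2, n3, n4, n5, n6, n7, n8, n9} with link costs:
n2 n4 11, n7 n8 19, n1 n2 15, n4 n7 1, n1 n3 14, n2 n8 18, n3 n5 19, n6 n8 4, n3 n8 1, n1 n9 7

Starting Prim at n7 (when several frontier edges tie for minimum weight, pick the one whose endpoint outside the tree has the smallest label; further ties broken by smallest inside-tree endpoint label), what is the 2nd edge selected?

n2-n4

Prim, starting at n7.
Step 1: cheapest edge leaving the tree is n4 n7 (1); add n4.
Step 2: cheapest edge leaving the tree is n2 n4 (11); add n2.
Step 3: cheapest edge leaving the tree is n1 n2 (15); add n1.
Step 4: cheapest edge leaving the tree is n1 n9 (7); add n9.
Step 5: cheapest edge leaving the tree is n1 n3 (14); add n3.
Step 6: cheapest edge leaving the tree is n3 n8 (1); add n8.
Step 7: cheapest edge leaving the tree is n6 n8 (4); add n6.
Step 8: cheapest edge leaving the tree is n3 n5 (19); add n5.
The 2nd edge added is n2 n4.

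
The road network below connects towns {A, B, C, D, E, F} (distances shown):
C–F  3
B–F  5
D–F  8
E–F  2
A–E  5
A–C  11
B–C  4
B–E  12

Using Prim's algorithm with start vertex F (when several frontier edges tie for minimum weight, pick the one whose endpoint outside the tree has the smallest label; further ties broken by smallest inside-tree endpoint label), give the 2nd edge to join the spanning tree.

Prim's algorithm from F:
Step 1: cheapest edge leaving the tree is E–F (2); add E.
Step 2: cheapest edge leaving the tree is C–F (3); add C.
Step 3: cheapest edge leaving the tree is B–C (4); add B.
Step 4: cheapest edge leaving the tree is A–E (5); add A.
Step 5: cheapest edge leaving the tree is D–F (8); add D.
The 2nd edge added is C–F.

C-F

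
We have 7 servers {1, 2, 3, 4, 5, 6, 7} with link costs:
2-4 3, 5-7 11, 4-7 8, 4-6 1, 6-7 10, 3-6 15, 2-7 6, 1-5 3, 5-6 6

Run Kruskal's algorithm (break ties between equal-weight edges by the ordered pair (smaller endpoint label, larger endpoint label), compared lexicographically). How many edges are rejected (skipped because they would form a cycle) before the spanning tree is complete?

Sort edges by weight, then run Kruskal:
4-6 (1): add — endpoints in different components.
1-5 (3): add — endpoints in different components.
2-4 (3): add — endpoints in different components.
2-7 (6): add — endpoints in different components.
5-6 (6): add — endpoints in different components.
4-7 (8): skip — 4 and 7 already connected.
6-7 (10): skip — 6 and 7 already connected.
5-7 (11): skip — 5 and 7 already connected.
3-6 (15): add — endpoints in different components.
Edges rejected before the tree was complete: 3.

3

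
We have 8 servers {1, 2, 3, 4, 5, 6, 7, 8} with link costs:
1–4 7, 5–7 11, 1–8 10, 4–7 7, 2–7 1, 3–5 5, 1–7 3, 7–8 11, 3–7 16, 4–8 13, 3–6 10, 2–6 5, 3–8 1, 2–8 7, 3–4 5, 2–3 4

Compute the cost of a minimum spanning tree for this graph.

24

Prim's algorithm from 7:
Step 1: cheapest edge leaving the tree is 2–7 (1); add 2.
Step 2: cheapest edge leaving the tree is 1–7 (3); add 1.
Step 3: cheapest edge leaving the tree is 2–3 (4); add 3.
Step 4: cheapest edge leaving the tree is 3–8 (1); add 8.
Step 5: cheapest edge leaving the tree is 3–4 (5); add 4.
Step 6: cheapest edge leaving the tree is 3–5 (5); add 5.
Step 7: cheapest edge leaving the tree is 2–6 (5); add 6.
MST edges: 2–7, 1–7, 2–3, 3–8, 3–4, 3–5, 2–6; total weight 1+3+4+1+5+5+5 = 24.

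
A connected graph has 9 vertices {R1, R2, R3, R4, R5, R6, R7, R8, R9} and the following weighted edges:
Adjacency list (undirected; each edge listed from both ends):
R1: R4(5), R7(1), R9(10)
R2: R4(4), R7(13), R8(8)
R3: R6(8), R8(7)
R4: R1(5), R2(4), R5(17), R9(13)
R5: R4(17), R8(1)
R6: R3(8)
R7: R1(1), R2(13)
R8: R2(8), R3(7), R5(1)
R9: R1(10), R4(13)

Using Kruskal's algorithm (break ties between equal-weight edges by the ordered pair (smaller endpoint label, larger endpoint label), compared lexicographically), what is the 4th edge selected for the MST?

R1-R4

Kruskal: consider edges lightest-first.
R1-R7 (1): add — endpoints in different components.
R5-R8 (1): add — endpoints in different components.
R2-R4 (4): add — endpoints in different components.
R1-R4 (5): add — endpoints in different components.
R3-R8 (7): add — endpoints in different components.
R2-R8 (8): add — endpoints in different components.
R3-R6 (8): add — endpoints in different components.
R1-R9 (10): add — endpoints in different components.
The 4th edge added is R1-R4.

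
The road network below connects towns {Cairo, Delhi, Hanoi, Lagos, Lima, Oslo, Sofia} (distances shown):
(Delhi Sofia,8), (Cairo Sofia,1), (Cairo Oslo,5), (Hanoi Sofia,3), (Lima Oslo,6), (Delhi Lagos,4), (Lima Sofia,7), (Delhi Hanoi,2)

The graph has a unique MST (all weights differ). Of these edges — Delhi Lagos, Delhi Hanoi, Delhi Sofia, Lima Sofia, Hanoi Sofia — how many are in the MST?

3

Kruskal's algorithm — process edges by increasing weight (ties by edge label):
Cairo Sofia (1): add — endpoints in different components.
Delhi Hanoi (2): add — endpoints in different components.
Hanoi Sofia (3): add — endpoints in different components.
Delhi Lagos (4): add — endpoints in different components.
Cairo Oslo (5): add — endpoints in different components.
Lima Oslo (6): add — endpoints in different components.
MST edge set: {Cairo Sofia, Delhi Hanoi, Hanoi Sofia, Delhi Lagos, Cairo Oslo, Lima Oslo}.
Of the listed edges, {Delhi Lagos, Delhi Hanoi, Hanoi Sofia} are in the MST → 3.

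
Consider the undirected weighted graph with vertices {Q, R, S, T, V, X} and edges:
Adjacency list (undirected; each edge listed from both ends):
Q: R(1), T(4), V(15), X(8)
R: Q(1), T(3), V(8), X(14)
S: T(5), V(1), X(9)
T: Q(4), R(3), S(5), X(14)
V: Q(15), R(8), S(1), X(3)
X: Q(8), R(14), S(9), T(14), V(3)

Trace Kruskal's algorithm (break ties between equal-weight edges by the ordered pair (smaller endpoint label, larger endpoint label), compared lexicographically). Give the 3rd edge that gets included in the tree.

Kruskal: consider edges lightest-first.
Q-R (1): add. Components now {S} {X} {V} {Q,R} {T}
S-V (1): add. Components now {S,V} {X} {Q,R} {T}
R-T (3): add. Components now {S,V} {X} {Q,R,T}
V-X (3): add. Components now {S,V,X} {Q,R,T}
Q-T (4): skip — Q and T already connected.
S-T (5): add. Components now {Q,R,S,T,V,X}
The 3rd edge added is R-T.

R-T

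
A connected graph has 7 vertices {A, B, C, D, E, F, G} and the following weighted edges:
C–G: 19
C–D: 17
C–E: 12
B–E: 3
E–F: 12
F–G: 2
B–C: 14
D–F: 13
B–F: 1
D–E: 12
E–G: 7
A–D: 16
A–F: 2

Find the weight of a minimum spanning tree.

32

Grow the tree from G using Prim:
Step 1: cheapest edge leaving the tree is F–G (2); add F.
Step 2: cheapest edge leaving the tree is B–F (1); add B.
Step 3: cheapest edge leaving the tree is A–F (2); add A.
Step 4: cheapest edge leaving the tree is B–E (3); add E.
Step 5: cheapest edge leaving the tree is C–E (12); add C.
Step 6: cheapest edge leaving the tree is D–E (12); add D.
MST edges: F–G, B–F, A–F, B–E, C–E, D–E; total weight 2+1+2+3+12+12 = 32.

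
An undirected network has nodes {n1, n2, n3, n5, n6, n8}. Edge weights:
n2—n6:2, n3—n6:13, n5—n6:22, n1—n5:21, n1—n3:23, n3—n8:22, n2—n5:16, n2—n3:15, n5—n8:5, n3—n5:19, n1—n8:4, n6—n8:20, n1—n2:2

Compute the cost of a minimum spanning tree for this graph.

26

Sort edges by weight, then run Kruskal:
n1—n2 (2): add. Components now {n3} {n5} {n1,n2} {n8} {n6}
n2—n6 (2): add. Components now {n3} {n5} {n1,n2,n6} {n8}
n1—n8 (4): add. Components now {n3} {n5} {n1,n2,n6,n8}
n5—n8 (5): add. Components now {n3} {n1,n2,n5,n6,n8}
n3—n6 (13): add. Components now {n1,n2,n3,n5,n6,n8}
MST edges: n1—n2, n2—n6, n1—n8, n5—n8, n3—n6; total weight 2+2+4+5+13 = 26.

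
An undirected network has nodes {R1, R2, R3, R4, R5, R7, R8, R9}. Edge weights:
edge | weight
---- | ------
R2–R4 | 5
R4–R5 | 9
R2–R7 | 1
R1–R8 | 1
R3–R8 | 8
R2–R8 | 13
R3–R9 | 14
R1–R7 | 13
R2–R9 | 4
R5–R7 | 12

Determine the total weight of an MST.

41

Kruskal's algorithm — process edges by increasing weight (ties by edge label):
R1–R8 (1): add — endpoints in different components.
R2–R7 (1): add — endpoints in different components.
R2–R9 (4): add — endpoints in different components.
R2–R4 (5): add — endpoints in different components.
R3–R8 (8): add — endpoints in different components.
R4–R5 (9): add — endpoints in different components.
R5–R7 (12): skip — R7 and R5 already connected.
R1–R7 (13): add — endpoints in different components.
MST edges: R1–R8, R2–R7, R2–R9, R2–R4, R3–R8, R4–R5, R1–R7; total weight 1+1+4+5+8+9+13 = 41.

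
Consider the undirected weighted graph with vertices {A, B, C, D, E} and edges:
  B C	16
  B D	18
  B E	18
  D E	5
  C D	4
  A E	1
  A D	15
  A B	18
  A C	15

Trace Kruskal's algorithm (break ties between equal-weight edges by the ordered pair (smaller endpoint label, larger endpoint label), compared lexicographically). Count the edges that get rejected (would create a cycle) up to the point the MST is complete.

Sort edges by weight, then run Kruskal:
A E (1): add — endpoints in different components.
C D (4): add — endpoints in different components.
D E (5): add — endpoints in different components.
A C (15): skip — A and C already connected.
A D (15): skip — A and D already connected.
B C (16): add — endpoints in different components.
Edges rejected before the tree was complete: 2.

2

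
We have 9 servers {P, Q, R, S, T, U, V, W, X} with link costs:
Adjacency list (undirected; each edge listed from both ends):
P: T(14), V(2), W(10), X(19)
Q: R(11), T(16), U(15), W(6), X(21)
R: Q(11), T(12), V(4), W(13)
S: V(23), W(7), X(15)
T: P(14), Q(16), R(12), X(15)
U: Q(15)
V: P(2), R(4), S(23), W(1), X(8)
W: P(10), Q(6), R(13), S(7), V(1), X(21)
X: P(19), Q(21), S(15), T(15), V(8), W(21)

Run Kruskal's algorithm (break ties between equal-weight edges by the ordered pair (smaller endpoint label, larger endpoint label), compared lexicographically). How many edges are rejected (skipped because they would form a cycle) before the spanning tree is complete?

Kruskal's algorithm — process edges by increasing weight (ties by edge label):
V W (1): add — endpoints in different components.
P V (2): add — endpoints in different components.
R V (4): add — endpoints in different components.
Q W (6): add — endpoints in different components.
S W (7): add — endpoints in different components.
V X (8): add — endpoints in different components.
P W (10): skip — W and P already connected.
Q R (11): skip — Q and R already connected.
R T (12): add — endpoints in different components.
R W (13): skip — W and R already connected.
P T (14): skip — T and P already connected.
Q U (15): add — endpoints in different components.
Edges rejected before the tree was complete: 4.

4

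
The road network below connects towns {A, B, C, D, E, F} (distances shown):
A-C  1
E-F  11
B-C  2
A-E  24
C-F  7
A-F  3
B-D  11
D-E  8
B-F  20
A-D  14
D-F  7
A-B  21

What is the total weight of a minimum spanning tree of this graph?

21

Sort edges by weight, then run Kruskal:
A-C (1): add — endpoints in different components.
B-C (2): add — endpoints in different components.
A-F (3): add — endpoints in different components.
C-F (7): skip — C and F already connected.
D-F (7): add — endpoints in different components.
D-E (8): add — endpoints in different components.
MST edges: A-C, B-C, A-F, D-F, D-E; total weight 1+2+3+7+8 = 21.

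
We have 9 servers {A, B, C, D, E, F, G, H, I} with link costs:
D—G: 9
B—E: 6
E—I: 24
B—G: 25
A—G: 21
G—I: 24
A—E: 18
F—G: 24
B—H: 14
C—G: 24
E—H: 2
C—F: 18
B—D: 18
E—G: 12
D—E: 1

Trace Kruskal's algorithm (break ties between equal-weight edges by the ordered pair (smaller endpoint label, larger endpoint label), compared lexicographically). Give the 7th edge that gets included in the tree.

C-G

Sort edges by weight, then run Kruskal:
D—E (1): add — endpoints in different components.
E—H (2): add — endpoints in different components.
B—E (6): add — endpoints in different components.
D—G (9): add — endpoints in different components.
E—G (12): skip — E and G already connected.
B—H (14): skip — B and H already connected.
A—E (18): add — endpoints in different components.
B—D (18): skip — B and D already connected.
C—F (18): add — endpoints in different components.
A—G (21): skip — A and G already connected.
C—G (24): add — endpoints in different components.
E—I (24): add — endpoints in different components.
The 7th edge added is C—G.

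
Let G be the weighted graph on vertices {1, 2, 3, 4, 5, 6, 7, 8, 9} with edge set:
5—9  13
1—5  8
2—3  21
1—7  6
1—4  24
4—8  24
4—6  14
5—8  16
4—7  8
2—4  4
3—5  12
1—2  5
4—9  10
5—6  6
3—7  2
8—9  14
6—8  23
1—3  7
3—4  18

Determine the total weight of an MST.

Prim's algorithm from 6:
Step 1: cheapest edge leaving the tree is 5—6 (6); add 5.
Step 2: cheapest edge leaving the tree is 1—5 (8); add 1.
Step 3: cheapest edge leaving the tree is 1—2 (5); add 2.
Step 4: cheapest edge leaving the tree is 2—4 (4); add 4.
Step 5: cheapest edge leaving the tree is 1—7 (6); add 7.
Step 6: cheapest edge leaving the tree is 3—7 (2); add 3.
Step 7: cheapest edge leaving the tree is 4—9 (10); add 9.
Step 8: cheapest edge leaving the tree is 8—9 (14); add 8.
MST edges: 5—6, 1—5, 1—2, 2—4, 1—7, 3—7, 4—9, 8—9; total weight 6+8+5+4+6+2+10+14 = 55.

55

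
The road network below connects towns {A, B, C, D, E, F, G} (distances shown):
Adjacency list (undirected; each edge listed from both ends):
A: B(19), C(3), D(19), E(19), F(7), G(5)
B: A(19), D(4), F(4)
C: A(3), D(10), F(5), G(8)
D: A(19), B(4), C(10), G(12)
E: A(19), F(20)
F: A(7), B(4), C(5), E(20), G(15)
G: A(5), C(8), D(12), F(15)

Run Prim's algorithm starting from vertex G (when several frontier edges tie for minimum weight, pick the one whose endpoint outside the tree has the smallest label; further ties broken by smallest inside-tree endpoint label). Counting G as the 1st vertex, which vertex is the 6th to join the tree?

Prim, starting at G.
Step 1: frontier [A—G 5, C—G 8, D—G 12, F—G 15] → take A—G (5); add A.
Step 2: frontier [A—C 3, A—F 7, A—B 19, A—D 19, A—E 19, C—G 8, D—G 12, F—G 15] → take A—C (3); add C.
Step 3: frontier [A—F 7, A—B 19, A—D 19, A—E 19, C—F 5, C—D 10, D—G 12, F—G 15] → take C—F (5); add F.
Step 4: frontier [A—B 19, A—D 19, A—E 19, C—D 10, B—F 4, E—F 20, D—G 12] → take B—F (4); add B.
Step 5: frontier [A—D 19, A—E 19, B—D 4, C—D 10, E—F 20, D—G 12] → take B—D (4); add D.
Step 6: frontier [A—E 19, E—F 20] → take A—E (19); add E.
Vertex order: G, A, C, F, B, D, E. The 6th vertex is D.

D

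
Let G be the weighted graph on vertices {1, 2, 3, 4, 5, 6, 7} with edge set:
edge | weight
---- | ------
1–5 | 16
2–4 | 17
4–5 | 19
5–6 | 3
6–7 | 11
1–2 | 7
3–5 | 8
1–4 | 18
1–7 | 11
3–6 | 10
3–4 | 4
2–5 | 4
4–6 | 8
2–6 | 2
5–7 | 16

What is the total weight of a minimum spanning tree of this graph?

Kruskal: consider edges lightest-first.
2–6 (2): add. Components now {1} {2,6} {3} {4} {5} {7}
5–6 (3): add. Components now {1} {2,5,6} {3} {4} {7}
2–5 (4): skip — 2 and 5 already connected.
3–4 (4): add. Components now {1} {2,5,6} {3,4} {7}
1–2 (7): add. Components now {1,2,5,6} {3,4} {7}
3–5 (8): add. Components now {1,2,3,4,5,6} {7}
4–6 (8): skip — 4 and 6 already connected.
3–6 (10): skip — 3 and 6 already connected.
1–7 (11): add. Components now {1,2,3,4,5,6,7}
MST edges: 2–6, 5–6, 3–4, 1–2, 3–5, 1–7; total weight 2+3+4+7+8+11 = 35.

35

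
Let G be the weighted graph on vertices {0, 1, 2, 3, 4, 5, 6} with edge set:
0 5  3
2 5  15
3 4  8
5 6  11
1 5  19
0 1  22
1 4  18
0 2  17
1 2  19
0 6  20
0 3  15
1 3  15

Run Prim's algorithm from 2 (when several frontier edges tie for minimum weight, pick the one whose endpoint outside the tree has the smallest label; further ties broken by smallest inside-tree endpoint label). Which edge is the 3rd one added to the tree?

Grow the tree from 2 using Prim:
Step 1: cheapest edge leaving the tree is 2 5 (15); add 5.
Step 2: cheapest edge leaving the tree is 0 5 (3); add 0.
Step 3: cheapest edge leaving the tree is 5 6 (11); add 6.
Step 4: cheapest edge leaving the tree is 0 3 (15); add 3.
Step 5: cheapest edge leaving the tree is 3 4 (8); add 4.
Step 6: cheapest edge leaving the tree is 1 3 (15); add 1.
The 3rd edge added is 5 6.

5-6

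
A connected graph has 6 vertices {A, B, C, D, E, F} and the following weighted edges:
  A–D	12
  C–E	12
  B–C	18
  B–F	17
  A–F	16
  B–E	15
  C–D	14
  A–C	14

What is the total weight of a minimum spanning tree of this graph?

69

Prim's algorithm from F:
Step 1: frontier [A–F 16, B–F 17] → take A–F (16); add A.
Step 2: frontier [A–D 12, A–C 14, B–F 17] → take A–D (12); add D.
Step 3: frontier [A–C 14, C–D 14, B–F 17] → take A–C (14); add C.
Step 4: frontier [C–E 12, B–C 18, B–F 17] → take C–E (12); add E.
Step 5: frontier [B–C 18, B–E 15, B–F 17] → take B–E (15); add B.
MST edges: A–F, A–D, A–C, C–E, B–E; total weight 16+12+14+12+15 = 69.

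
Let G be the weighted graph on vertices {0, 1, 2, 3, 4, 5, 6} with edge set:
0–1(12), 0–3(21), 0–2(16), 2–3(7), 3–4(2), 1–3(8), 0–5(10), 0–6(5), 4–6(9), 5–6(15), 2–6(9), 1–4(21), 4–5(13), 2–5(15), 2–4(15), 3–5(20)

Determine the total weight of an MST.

Grow the tree from 2 using Prim:
Step 1: cheapest edge leaving the tree is 2–3 (7); add 3.
Step 2: cheapest edge leaving the tree is 3–4 (2); add 4.
Step 3: cheapest edge leaving the tree is 1–3 (8); add 1.
Step 4: cheapest edge leaving the tree is 2–6 (9); add 6.
Step 5: cheapest edge leaving the tree is 0–6 (5); add 0.
Step 6: cheapest edge leaving the tree is 0–5 (10); add 5.
MST edges: 2–3, 3–4, 1–3, 2–6, 0–6, 0–5; total weight 7+2+8+9+5+10 = 41.

41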